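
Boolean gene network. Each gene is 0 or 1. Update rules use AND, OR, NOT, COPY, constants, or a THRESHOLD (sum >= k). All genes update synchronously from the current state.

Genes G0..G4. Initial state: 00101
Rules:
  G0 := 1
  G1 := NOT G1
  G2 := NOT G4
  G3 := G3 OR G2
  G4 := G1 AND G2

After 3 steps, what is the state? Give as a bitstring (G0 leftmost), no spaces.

Step 1: G0=1(const) G1=NOT G1=NOT 0=1 G2=NOT G4=NOT 1=0 G3=G3|G2=0|1=1 G4=G1&G2=0&1=0 -> 11010
Step 2: G0=1(const) G1=NOT G1=NOT 1=0 G2=NOT G4=NOT 0=1 G3=G3|G2=1|0=1 G4=G1&G2=1&0=0 -> 10110
Step 3: G0=1(const) G1=NOT G1=NOT 0=1 G2=NOT G4=NOT 0=1 G3=G3|G2=1|1=1 G4=G1&G2=0&1=0 -> 11110

11110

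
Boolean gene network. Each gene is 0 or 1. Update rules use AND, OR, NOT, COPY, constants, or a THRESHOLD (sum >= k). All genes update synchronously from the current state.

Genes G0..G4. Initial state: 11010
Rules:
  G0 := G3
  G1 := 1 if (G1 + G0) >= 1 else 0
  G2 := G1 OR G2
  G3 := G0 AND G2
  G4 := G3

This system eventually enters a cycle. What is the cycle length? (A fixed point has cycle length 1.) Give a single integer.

Answer: 2

Derivation:
Step 0: 11010
Step 1: G0=G3=1 G1=(1+1>=1)=1 G2=G1|G2=1|0=1 G3=G0&G2=1&0=0 G4=G3=1 -> 11101
Step 2: G0=G3=0 G1=(1+1>=1)=1 G2=G1|G2=1|1=1 G3=G0&G2=1&1=1 G4=G3=0 -> 01110
Step 3: G0=G3=1 G1=(1+0>=1)=1 G2=G1|G2=1|1=1 G3=G0&G2=0&1=0 G4=G3=1 -> 11101
State from step 3 equals state from step 1 -> cycle length 2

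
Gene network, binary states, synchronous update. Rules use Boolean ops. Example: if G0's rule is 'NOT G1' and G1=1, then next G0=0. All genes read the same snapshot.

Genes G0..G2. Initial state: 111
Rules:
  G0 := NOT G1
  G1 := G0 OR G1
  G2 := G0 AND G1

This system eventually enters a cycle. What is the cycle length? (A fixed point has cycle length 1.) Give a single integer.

Answer: 1

Derivation:
Step 0: 111
Step 1: G0=NOT G1=NOT 1=0 G1=G0|G1=1|1=1 G2=G0&G1=1&1=1 -> 011
Step 2: G0=NOT G1=NOT 1=0 G1=G0|G1=0|1=1 G2=G0&G1=0&1=0 -> 010
Step 3: G0=NOT G1=NOT 1=0 G1=G0|G1=0|1=1 G2=G0&G1=0&1=0 -> 010
State from step 3 equals state from step 2 -> cycle length 1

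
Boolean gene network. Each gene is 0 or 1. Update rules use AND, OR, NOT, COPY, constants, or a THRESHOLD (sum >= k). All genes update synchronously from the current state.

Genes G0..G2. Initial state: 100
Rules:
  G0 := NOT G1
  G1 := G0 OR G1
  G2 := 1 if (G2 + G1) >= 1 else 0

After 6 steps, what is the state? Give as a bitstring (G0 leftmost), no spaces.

Step 1: G0=NOT G1=NOT 0=1 G1=G0|G1=1|0=1 G2=(0+0>=1)=0 -> 110
Step 2: G0=NOT G1=NOT 1=0 G1=G0|G1=1|1=1 G2=(0+1>=1)=1 -> 011
Step 3: G0=NOT G1=NOT 1=0 G1=G0|G1=0|1=1 G2=(1+1>=1)=1 -> 011
Step 4: G0=NOT G1=NOT 1=0 G1=G0|G1=0|1=1 G2=(1+1>=1)=1 -> 011
Step 5: G0=NOT G1=NOT 1=0 G1=G0|G1=0|1=1 G2=(1+1>=1)=1 -> 011
Step 6: G0=NOT G1=NOT 1=0 G1=G0|G1=0|1=1 G2=(1+1>=1)=1 -> 011

011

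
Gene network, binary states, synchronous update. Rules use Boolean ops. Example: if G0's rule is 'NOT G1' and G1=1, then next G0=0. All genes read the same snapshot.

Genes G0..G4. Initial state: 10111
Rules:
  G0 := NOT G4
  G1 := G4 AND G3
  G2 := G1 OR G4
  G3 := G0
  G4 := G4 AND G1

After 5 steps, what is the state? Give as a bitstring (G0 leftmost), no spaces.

Step 1: G0=NOT G4=NOT 1=0 G1=G4&G3=1&1=1 G2=G1|G4=0|1=1 G3=G0=1 G4=G4&G1=1&0=0 -> 01110
Step 2: G0=NOT G4=NOT 0=1 G1=G4&G3=0&1=0 G2=G1|G4=1|0=1 G3=G0=0 G4=G4&G1=0&1=0 -> 10100
Step 3: G0=NOT G4=NOT 0=1 G1=G4&G3=0&0=0 G2=G1|G4=0|0=0 G3=G0=1 G4=G4&G1=0&0=0 -> 10010
Step 4: G0=NOT G4=NOT 0=1 G1=G4&G3=0&1=0 G2=G1|G4=0|0=0 G3=G0=1 G4=G4&G1=0&0=0 -> 10010
Step 5: G0=NOT G4=NOT 0=1 G1=G4&G3=0&1=0 G2=G1|G4=0|0=0 G3=G0=1 G4=G4&G1=0&0=0 -> 10010

10010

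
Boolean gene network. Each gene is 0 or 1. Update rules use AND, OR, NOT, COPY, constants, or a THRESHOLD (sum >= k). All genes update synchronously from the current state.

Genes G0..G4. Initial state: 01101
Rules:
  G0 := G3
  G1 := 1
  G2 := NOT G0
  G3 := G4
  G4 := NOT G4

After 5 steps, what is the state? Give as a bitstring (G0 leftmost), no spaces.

Step 1: G0=G3=0 G1=1(const) G2=NOT G0=NOT 0=1 G3=G4=1 G4=NOT G4=NOT 1=0 -> 01110
Step 2: G0=G3=1 G1=1(const) G2=NOT G0=NOT 0=1 G3=G4=0 G4=NOT G4=NOT 0=1 -> 11101
Step 3: G0=G3=0 G1=1(const) G2=NOT G0=NOT 1=0 G3=G4=1 G4=NOT G4=NOT 1=0 -> 01010
Step 4: G0=G3=1 G1=1(const) G2=NOT G0=NOT 0=1 G3=G4=0 G4=NOT G4=NOT 0=1 -> 11101
Step 5: G0=G3=0 G1=1(const) G2=NOT G0=NOT 1=0 G3=G4=1 G4=NOT G4=NOT 1=0 -> 01010

01010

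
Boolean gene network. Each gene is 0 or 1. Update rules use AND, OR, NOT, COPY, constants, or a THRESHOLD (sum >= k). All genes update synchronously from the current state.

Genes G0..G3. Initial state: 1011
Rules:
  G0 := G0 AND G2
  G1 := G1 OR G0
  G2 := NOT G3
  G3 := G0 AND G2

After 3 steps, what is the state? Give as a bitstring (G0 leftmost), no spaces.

Step 1: G0=G0&G2=1&1=1 G1=G1|G0=0|1=1 G2=NOT G3=NOT 1=0 G3=G0&G2=1&1=1 -> 1101
Step 2: G0=G0&G2=1&0=0 G1=G1|G0=1|1=1 G2=NOT G3=NOT 1=0 G3=G0&G2=1&0=0 -> 0100
Step 3: G0=G0&G2=0&0=0 G1=G1|G0=1|0=1 G2=NOT G3=NOT 0=1 G3=G0&G2=0&0=0 -> 0110

0110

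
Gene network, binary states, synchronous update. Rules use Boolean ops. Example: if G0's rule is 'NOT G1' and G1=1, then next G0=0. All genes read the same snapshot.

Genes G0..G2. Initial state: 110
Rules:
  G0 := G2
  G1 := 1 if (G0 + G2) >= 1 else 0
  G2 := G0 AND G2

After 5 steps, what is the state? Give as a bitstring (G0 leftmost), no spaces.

Step 1: G0=G2=0 G1=(1+0>=1)=1 G2=G0&G2=1&0=0 -> 010
Step 2: G0=G2=0 G1=(0+0>=1)=0 G2=G0&G2=0&0=0 -> 000
Step 3: G0=G2=0 G1=(0+0>=1)=0 G2=G0&G2=0&0=0 -> 000
Step 4: G0=G2=0 G1=(0+0>=1)=0 G2=G0&G2=0&0=0 -> 000
Step 5: G0=G2=0 G1=(0+0>=1)=0 G2=G0&G2=0&0=0 -> 000

000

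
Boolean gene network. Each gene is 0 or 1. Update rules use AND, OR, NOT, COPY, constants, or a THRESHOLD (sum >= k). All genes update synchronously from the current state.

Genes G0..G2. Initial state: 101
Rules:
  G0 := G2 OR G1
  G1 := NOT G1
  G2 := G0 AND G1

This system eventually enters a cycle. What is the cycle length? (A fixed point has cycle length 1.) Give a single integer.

Answer: 2

Derivation:
Step 0: 101
Step 1: G0=G2|G1=1|0=1 G1=NOT G1=NOT 0=1 G2=G0&G1=1&0=0 -> 110
Step 2: G0=G2|G1=0|1=1 G1=NOT G1=NOT 1=0 G2=G0&G1=1&1=1 -> 101
State from step 2 equals state from step 0 -> cycle length 2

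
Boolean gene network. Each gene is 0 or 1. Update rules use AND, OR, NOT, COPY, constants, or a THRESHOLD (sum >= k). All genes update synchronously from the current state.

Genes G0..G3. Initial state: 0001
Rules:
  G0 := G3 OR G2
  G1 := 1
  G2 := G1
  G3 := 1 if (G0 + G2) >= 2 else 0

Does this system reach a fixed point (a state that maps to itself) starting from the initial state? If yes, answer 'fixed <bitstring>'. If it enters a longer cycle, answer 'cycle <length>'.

Step 0: 0001
Step 1: G0=G3|G2=1|0=1 G1=1(const) G2=G1=0 G3=(0+0>=2)=0 -> 1100
Step 2: G0=G3|G2=0|0=0 G1=1(const) G2=G1=1 G3=(1+0>=2)=0 -> 0110
Step 3: G0=G3|G2=0|1=1 G1=1(const) G2=G1=1 G3=(0+1>=2)=0 -> 1110
Step 4: G0=G3|G2=0|1=1 G1=1(const) G2=G1=1 G3=(1+1>=2)=1 -> 1111
Step 5: G0=G3|G2=1|1=1 G1=1(const) G2=G1=1 G3=(1+1>=2)=1 -> 1111
Fixed point reached at step 4: 1111

Answer: fixed 1111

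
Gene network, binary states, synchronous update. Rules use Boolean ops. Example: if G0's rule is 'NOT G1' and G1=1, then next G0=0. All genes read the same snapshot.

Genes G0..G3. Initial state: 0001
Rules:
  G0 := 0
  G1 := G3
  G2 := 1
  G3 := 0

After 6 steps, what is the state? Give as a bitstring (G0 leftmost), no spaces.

Step 1: G0=0(const) G1=G3=1 G2=1(const) G3=0(const) -> 0110
Step 2: G0=0(const) G1=G3=0 G2=1(const) G3=0(const) -> 0010
Step 3: G0=0(const) G1=G3=0 G2=1(const) G3=0(const) -> 0010
Step 4: G0=0(const) G1=G3=0 G2=1(const) G3=0(const) -> 0010
Step 5: G0=0(const) G1=G3=0 G2=1(const) G3=0(const) -> 0010
Step 6: G0=0(const) G1=G3=0 G2=1(const) G3=0(const) -> 0010

0010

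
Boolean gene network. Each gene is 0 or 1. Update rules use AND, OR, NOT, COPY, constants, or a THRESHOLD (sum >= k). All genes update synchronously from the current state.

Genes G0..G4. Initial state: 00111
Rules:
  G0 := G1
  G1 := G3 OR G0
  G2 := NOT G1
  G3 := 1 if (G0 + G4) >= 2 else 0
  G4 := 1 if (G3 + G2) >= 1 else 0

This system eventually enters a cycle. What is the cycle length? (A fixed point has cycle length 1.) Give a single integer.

Answer: 2

Derivation:
Step 0: 00111
Step 1: G0=G1=0 G1=G3|G0=1|0=1 G2=NOT G1=NOT 0=1 G3=(0+1>=2)=0 G4=(1+1>=1)=1 -> 01101
Step 2: G0=G1=1 G1=G3|G0=0|0=0 G2=NOT G1=NOT 1=0 G3=(0+1>=2)=0 G4=(0+1>=1)=1 -> 10001
Step 3: G0=G1=0 G1=G3|G0=0|1=1 G2=NOT G1=NOT 0=1 G3=(1+1>=2)=1 G4=(0+0>=1)=0 -> 01110
Step 4: G0=G1=1 G1=G3|G0=1|0=1 G2=NOT G1=NOT 1=0 G3=(0+0>=2)=0 G4=(1+1>=1)=1 -> 11001
Step 5: G0=G1=1 G1=G3|G0=0|1=1 G2=NOT G1=NOT 1=0 G3=(1+1>=2)=1 G4=(0+0>=1)=0 -> 11010
Step 6: G0=G1=1 G1=G3|G0=1|1=1 G2=NOT G1=NOT 1=0 G3=(1+0>=2)=0 G4=(1+0>=1)=1 -> 11001
State from step 6 equals state from step 4 -> cycle length 2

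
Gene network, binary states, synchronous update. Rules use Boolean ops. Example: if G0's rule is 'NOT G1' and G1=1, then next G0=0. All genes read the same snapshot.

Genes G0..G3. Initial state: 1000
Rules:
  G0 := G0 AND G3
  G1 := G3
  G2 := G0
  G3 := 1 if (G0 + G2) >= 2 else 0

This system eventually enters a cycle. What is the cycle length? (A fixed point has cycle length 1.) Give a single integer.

Answer: 1

Derivation:
Step 0: 1000
Step 1: G0=G0&G3=1&0=0 G1=G3=0 G2=G0=1 G3=(1+0>=2)=0 -> 0010
Step 2: G0=G0&G3=0&0=0 G1=G3=0 G2=G0=0 G3=(0+1>=2)=0 -> 0000
Step 3: G0=G0&G3=0&0=0 G1=G3=0 G2=G0=0 G3=(0+0>=2)=0 -> 0000
State from step 3 equals state from step 2 -> cycle length 1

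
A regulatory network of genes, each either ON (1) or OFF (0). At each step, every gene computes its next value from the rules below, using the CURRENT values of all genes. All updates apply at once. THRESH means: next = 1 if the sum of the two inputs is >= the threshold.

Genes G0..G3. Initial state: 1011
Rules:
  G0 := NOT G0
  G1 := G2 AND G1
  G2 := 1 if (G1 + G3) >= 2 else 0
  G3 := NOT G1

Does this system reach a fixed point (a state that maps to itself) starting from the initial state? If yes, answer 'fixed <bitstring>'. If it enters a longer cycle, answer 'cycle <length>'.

Answer: cycle 2

Derivation:
Step 0: 1011
Step 1: G0=NOT G0=NOT 1=0 G1=G2&G1=1&0=0 G2=(0+1>=2)=0 G3=NOT G1=NOT 0=1 -> 0001
Step 2: G0=NOT G0=NOT 0=1 G1=G2&G1=0&0=0 G2=(0+1>=2)=0 G3=NOT G1=NOT 0=1 -> 1001
Step 3: G0=NOT G0=NOT 1=0 G1=G2&G1=0&0=0 G2=(0+1>=2)=0 G3=NOT G1=NOT 0=1 -> 0001
Cycle of length 2 starting at step 1 -> no fixed point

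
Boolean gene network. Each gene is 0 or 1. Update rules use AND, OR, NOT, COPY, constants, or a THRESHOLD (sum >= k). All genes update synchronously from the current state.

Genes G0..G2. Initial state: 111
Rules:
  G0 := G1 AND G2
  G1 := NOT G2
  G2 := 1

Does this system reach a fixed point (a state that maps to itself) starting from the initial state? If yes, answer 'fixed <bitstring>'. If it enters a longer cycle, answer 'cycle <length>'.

Step 0: 111
Step 1: G0=G1&G2=1&1=1 G1=NOT G2=NOT 1=0 G2=1(const) -> 101
Step 2: G0=G1&G2=0&1=0 G1=NOT G2=NOT 1=0 G2=1(const) -> 001
Step 3: G0=G1&G2=0&1=0 G1=NOT G2=NOT 1=0 G2=1(const) -> 001
Fixed point reached at step 2: 001

Answer: fixed 001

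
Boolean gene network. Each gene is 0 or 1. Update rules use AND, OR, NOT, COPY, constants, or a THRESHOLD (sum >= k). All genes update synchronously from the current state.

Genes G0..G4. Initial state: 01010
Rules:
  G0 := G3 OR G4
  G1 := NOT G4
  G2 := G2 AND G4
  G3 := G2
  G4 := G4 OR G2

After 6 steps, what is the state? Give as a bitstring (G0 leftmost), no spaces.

Step 1: G0=G3|G4=1|0=1 G1=NOT G4=NOT 0=1 G2=G2&G4=0&0=0 G3=G2=0 G4=G4|G2=0|0=0 -> 11000
Step 2: G0=G3|G4=0|0=0 G1=NOT G4=NOT 0=1 G2=G2&G4=0&0=0 G3=G2=0 G4=G4|G2=0|0=0 -> 01000
Step 3: G0=G3|G4=0|0=0 G1=NOT G4=NOT 0=1 G2=G2&G4=0&0=0 G3=G2=0 G4=G4|G2=0|0=0 -> 01000
Step 4: G0=G3|G4=0|0=0 G1=NOT G4=NOT 0=1 G2=G2&G4=0&0=0 G3=G2=0 G4=G4|G2=0|0=0 -> 01000
Step 5: G0=G3|G4=0|0=0 G1=NOT G4=NOT 0=1 G2=G2&G4=0&0=0 G3=G2=0 G4=G4|G2=0|0=0 -> 01000
Step 6: G0=G3|G4=0|0=0 G1=NOT G4=NOT 0=1 G2=G2&G4=0&0=0 G3=G2=0 G4=G4|G2=0|0=0 -> 01000

01000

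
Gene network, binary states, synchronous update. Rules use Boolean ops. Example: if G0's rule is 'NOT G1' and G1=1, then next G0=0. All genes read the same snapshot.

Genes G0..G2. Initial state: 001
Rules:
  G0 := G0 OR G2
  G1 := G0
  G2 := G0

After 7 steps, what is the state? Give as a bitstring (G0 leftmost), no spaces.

Step 1: G0=G0|G2=0|1=1 G1=G0=0 G2=G0=0 -> 100
Step 2: G0=G0|G2=1|0=1 G1=G0=1 G2=G0=1 -> 111
Step 3: G0=G0|G2=1|1=1 G1=G0=1 G2=G0=1 -> 111
Step 4: G0=G0|G2=1|1=1 G1=G0=1 G2=G0=1 -> 111
Step 5: G0=G0|G2=1|1=1 G1=G0=1 G2=G0=1 -> 111
Step 6: G0=G0|G2=1|1=1 G1=G0=1 G2=G0=1 -> 111
Step 7: G0=G0|G2=1|1=1 G1=G0=1 G2=G0=1 -> 111

111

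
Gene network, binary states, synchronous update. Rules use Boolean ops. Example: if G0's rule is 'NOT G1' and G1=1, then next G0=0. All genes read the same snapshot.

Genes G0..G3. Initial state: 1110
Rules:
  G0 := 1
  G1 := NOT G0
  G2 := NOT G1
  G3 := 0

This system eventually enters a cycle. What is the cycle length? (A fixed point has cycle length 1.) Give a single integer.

Answer: 1

Derivation:
Step 0: 1110
Step 1: G0=1(const) G1=NOT G0=NOT 1=0 G2=NOT G1=NOT 1=0 G3=0(const) -> 1000
Step 2: G0=1(const) G1=NOT G0=NOT 1=0 G2=NOT G1=NOT 0=1 G3=0(const) -> 1010
Step 3: G0=1(const) G1=NOT G0=NOT 1=0 G2=NOT G1=NOT 0=1 G3=0(const) -> 1010
State from step 3 equals state from step 2 -> cycle length 1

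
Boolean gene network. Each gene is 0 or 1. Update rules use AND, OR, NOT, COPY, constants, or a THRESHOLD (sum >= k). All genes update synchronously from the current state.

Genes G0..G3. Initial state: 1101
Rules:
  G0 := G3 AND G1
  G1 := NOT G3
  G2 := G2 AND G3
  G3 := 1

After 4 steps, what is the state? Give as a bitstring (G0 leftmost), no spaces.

Step 1: G0=G3&G1=1&1=1 G1=NOT G3=NOT 1=0 G2=G2&G3=0&1=0 G3=1(const) -> 1001
Step 2: G0=G3&G1=1&0=0 G1=NOT G3=NOT 1=0 G2=G2&G3=0&1=0 G3=1(const) -> 0001
Step 3: G0=G3&G1=1&0=0 G1=NOT G3=NOT 1=0 G2=G2&G3=0&1=0 G3=1(const) -> 0001
Step 4: G0=G3&G1=1&0=0 G1=NOT G3=NOT 1=0 G2=G2&G3=0&1=0 G3=1(const) -> 0001

0001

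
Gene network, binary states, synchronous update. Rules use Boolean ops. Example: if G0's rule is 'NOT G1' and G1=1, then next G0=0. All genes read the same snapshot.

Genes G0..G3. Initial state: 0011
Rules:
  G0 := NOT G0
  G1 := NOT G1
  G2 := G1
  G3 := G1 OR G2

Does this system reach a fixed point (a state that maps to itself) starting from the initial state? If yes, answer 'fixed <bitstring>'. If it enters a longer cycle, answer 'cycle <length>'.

Step 0: 0011
Step 1: G0=NOT G0=NOT 0=1 G1=NOT G1=NOT 0=1 G2=G1=0 G3=G1|G2=0|1=1 -> 1101
Step 2: G0=NOT G0=NOT 1=0 G1=NOT G1=NOT 1=0 G2=G1=1 G3=G1|G2=1|0=1 -> 0011
Cycle of length 2 starting at step 0 -> no fixed point

Answer: cycle 2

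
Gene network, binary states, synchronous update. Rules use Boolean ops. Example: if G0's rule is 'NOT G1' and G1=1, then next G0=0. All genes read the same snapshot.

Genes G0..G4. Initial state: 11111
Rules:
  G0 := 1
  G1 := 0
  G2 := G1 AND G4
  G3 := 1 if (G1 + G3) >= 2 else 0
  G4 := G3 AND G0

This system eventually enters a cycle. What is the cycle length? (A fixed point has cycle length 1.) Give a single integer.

Answer: 1

Derivation:
Step 0: 11111
Step 1: G0=1(const) G1=0(const) G2=G1&G4=1&1=1 G3=(1+1>=2)=1 G4=G3&G0=1&1=1 -> 10111
Step 2: G0=1(const) G1=0(const) G2=G1&G4=0&1=0 G3=(0+1>=2)=0 G4=G3&G0=1&1=1 -> 10001
Step 3: G0=1(const) G1=0(const) G2=G1&G4=0&1=0 G3=(0+0>=2)=0 G4=G3&G0=0&1=0 -> 10000
Step 4: G0=1(const) G1=0(const) G2=G1&G4=0&0=0 G3=(0+0>=2)=0 G4=G3&G0=0&1=0 -> 10000
State from step 4 equals state from step 3 -> cycle length 1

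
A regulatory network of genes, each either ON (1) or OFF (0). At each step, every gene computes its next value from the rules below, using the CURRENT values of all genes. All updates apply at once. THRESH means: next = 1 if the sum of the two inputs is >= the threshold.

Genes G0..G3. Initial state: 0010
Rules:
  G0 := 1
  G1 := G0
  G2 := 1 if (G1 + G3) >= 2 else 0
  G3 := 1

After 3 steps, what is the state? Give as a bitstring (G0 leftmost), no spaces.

Step 1: G0=1(const) G1=G0=0 G2=(0+0>=2)=0 G3=1(const) -> 1001
Step 2: G0=1(const) G1=G0=1 G2=(0+1>=2)=0 G3=1(const) -> 1101
Step 3: G0=1(const) G1=G0=1 G2=(1+1>=2)=1 G3=1(const) -> 1111

1111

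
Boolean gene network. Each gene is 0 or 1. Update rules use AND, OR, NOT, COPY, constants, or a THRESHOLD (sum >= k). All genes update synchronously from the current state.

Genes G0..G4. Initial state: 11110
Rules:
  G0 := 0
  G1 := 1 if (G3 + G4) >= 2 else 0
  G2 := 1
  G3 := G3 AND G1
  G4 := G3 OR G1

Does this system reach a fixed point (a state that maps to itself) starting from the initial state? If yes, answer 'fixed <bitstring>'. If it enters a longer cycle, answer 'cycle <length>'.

Step 0: 11110
Step 1: G0=0(const) G1=(1+0>=2)=0 G2=1(const) G3=G3&G1=1&1=1 G4=G3|G1=1|1=1 -> 00111
Step 2: G0=0(const) G1=(1+1>=2)=1 G2=1(const) G3=G3&G1=1&0=0 G4=G3|G1=1|0=1 -> 01101
Step 3: G0=0(const) G1=(0+1>=2)=0 G2=1(const) G3=G3&G1=0&1=0 G4=G3|G1=0|1=1 -> 00101
Step 4: G0=0(const) G1=(0+1>=2)=0 G2=1(const) G3=G3&G1=0&0=0 G4=G3|G1=0|0=0 -> 00100
Step 5: G0=0(const) G1=(0+0>=2)=0 G2=1(const) G3=G3&G1=0&0=0 G4=G3|G1=0|0=0 -> 00100
Fixed point reached at step 4: 00100

Answer: fixed 00100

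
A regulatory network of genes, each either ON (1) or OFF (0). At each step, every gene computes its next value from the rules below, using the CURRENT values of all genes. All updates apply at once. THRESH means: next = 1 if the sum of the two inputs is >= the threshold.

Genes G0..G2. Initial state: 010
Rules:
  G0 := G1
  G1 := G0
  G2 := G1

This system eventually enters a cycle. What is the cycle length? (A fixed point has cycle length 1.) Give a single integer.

Answer: 2

Derivation:
Step 0: 010
Step 1: G0=G1=1 G1=G0=0 G2=G1=1 -> 101
Step 2: G0=G1=0 G1=G0=1 G2=G1=0 -> 010
State from step 2 equals state from step 0 -> cycle length 2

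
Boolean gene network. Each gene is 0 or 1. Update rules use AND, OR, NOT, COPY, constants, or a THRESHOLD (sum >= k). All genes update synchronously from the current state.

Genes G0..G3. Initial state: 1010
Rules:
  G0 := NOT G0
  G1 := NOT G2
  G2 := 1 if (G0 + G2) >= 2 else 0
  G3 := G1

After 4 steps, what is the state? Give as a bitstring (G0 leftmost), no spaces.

Step 1: G0=NOT G0=NOT 1=0 G1=NOT G2=NOT 1=0 G2=(1+1>=2)=1 G3=G1=0 -> 0010
Step 2: G0=NOT G0=NOT 0=1 G1=NOT G2=NOT 1=0 G2=(0+1>=2)=0 G3=G1=0 -> 1000
Step 3: G0=NOT G0=NOT 1=0 G1=NOT G2=NOT 0=1 G2=(1+0>=2)=0 G3=G1=0 -> 0100
Step 4: G0=NOT G0=NOT 0=1 G1=NOT G2=NOT 0=1 G2=(0+0>=2)=0 G3=G1=1 -> 1101

1101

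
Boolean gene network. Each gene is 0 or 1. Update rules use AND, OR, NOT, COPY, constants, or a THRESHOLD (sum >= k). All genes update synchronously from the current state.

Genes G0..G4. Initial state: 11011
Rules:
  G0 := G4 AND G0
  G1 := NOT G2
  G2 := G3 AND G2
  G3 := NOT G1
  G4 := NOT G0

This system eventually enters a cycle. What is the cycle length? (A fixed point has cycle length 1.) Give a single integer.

Answer: 1

Derivation:
Step 0: 11011
Step 1: G0=G4&G0=1&1=1 G1=NOT G2=NOT 0=1 G2=G3&G2=1&0=0 G3=NOT G1=NOT 1=0 G4=NOT G0=NOT 1=0 -> 11000
Step 2: G0=G4&G0=0&1=0 G1=NOT G2=NOT 0=1 G2=G3&G2=0&0=0 G3=NOT G1=NOT 1=0 G4=NOT G0=NOT 1=0 -> 01000
Step 3: G0=G4&G0=0&0=0 G1=NOT G2=NOT 0=1 G2=G3&G2=0&0=0 G3=NOT G1=NOT 1=0 G4=NOT G0=NOT 0=1 -> 01001
Step 4: G0=G4&G0=1&0=0 G1=NOT G2=NOT 0=1 G2=G3&G2=0&0=0 G3=NOT G1=NOT 1=0 G4=NOT G0=NOT 0=1 -> 01001
State from step 4 equals state from step 3 -> cycle length 1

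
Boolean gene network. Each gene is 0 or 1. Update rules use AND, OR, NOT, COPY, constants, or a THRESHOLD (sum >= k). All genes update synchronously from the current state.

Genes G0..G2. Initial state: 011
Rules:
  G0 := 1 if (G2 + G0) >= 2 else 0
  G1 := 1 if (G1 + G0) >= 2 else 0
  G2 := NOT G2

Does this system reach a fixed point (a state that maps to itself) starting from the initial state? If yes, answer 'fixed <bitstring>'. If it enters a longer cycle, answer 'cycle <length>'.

Step 0: 011
Step 1: G0=(1+0>=2)=0 G1=(1+0>=2)=0 G2=NOT G2=NOT 1=0 -> 000
Step 2: G0=(0+0>=2)=0 G1=(0+0>=2)=0 G2=NOT G2=NOT 0=1 -> 001
Step 3: G0=(1+0>=2)=0 G1=(0+0>=2)=0 G2=NOT G2=NOT 1=0 -> 000
Cycle of length 2 starting at step 1 -> no fixed point

Answer: cycle 2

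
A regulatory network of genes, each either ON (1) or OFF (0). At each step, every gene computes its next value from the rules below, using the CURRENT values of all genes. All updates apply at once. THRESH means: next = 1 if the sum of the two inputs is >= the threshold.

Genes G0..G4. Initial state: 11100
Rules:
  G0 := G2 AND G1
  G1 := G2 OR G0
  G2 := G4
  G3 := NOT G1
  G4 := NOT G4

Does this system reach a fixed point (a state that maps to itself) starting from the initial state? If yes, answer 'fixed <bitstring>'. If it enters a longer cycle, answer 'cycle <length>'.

Step 0: 11100
Step 1: G0=G2&G1=1&1=1 G1=G2|G0=1|1=1 G2=G4=0 G3=NOT G1=NOT 1=0 G4=NOT G4=NOT 0=1 -> 11001
Step 2: G0=G2&G1=0&1=0 G1=G2|G0=0|1=1 G2=G4=1 G3=NOT G1=NOT 1=0 G4=NOT G4=NOT 1=0 -> 01100
Step 3: G0=G2&G1=1&1=1 G1=G2|G0=1|0=1 G2=G4=0 G3=NOT G1=NOT 1=0 G4=NOT G4=NOT 0=1 -> 11001
Cycle of length 2 starting at step 1 -> no fixed point

Answer: cycle 2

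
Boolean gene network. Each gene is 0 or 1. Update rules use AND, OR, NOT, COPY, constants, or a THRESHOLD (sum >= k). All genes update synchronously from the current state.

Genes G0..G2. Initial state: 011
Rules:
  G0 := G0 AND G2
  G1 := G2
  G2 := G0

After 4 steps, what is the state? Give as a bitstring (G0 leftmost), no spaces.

Step 1: G0=G0&G2=0&1=0 G1=G2=1 G2=G0=0 -> 010
Step 2: G0=G0&G2=0&0=0 G1=G2=0 G2=G0=0 -> 000
Step 3: G0=G0&G2=0&0=0 G1=G2=0 G2=G0=0 -> 000
Step 4: G0=G0&G2=0&0=0 G1=G2=0 G2=G0=0 -> 000

000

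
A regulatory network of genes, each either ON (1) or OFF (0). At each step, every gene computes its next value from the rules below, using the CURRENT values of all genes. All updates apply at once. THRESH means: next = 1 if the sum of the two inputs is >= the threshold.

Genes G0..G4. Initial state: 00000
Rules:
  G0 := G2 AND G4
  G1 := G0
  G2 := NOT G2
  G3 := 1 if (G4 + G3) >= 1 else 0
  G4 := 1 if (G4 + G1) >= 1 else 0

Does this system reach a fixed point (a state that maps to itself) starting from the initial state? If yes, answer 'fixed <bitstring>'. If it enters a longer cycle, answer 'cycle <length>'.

Answer: cycle 2

Derivation:
Step 0: 00000
Step 1: G0=G2&G4=0&0=0 G1=G0=0 G2=NOT G2=NOT 0=1 G3=(0+0>=1)=0 G4=(0+0>=1)=0 -> 00100
Step 2: G0=G2&G4=1&0=0 G1=G0=0 G2=NOT G2=NOT 1=0 G3=(0+0>=1)=0 G4=(0+0>=1)=0 -> 00000
Cycle of length 2 starting at step 0 -> no fixed point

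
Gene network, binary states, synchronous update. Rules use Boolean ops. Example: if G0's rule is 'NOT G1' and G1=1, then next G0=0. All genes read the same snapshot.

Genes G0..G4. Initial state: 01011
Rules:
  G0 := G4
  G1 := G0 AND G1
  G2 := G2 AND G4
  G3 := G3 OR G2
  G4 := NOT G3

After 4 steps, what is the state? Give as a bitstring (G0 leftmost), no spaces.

Step 1: G0=G4=1 G1=G0&G1=0&1=0 G2=G2&G4=0&1=0 G3=G3|G2=1|0=1 G4=NOT G3=NOT 1=0 -> 10010
Step 2: G0=G4=0 G1=G0&G1=1&0=0 G2=G2&G4=0&0=0 G3=G3|G2=1|0=1 G4=NOT G3=NOT 1=0 -> 00010
Step 3: G0=G4=0 G1=G0&G1=0&0=0 G2=G2&G4=0&0=0 G3=G3|G2=1|0=1 G4=NOT G3=NOT 1=0 -> 00010
Step 4: G0=G4=0 G1=G0&G1=0&0=0 G2=G2&G4=0&0=0 G3=G3|G2=1|0=1 G4=NOT G3=NOT 1=0 -> 00010

00010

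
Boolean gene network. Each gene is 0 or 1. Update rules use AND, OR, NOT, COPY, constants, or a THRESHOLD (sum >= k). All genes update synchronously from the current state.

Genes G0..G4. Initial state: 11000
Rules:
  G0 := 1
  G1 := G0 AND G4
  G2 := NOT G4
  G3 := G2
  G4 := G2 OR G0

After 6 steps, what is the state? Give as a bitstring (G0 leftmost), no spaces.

Step 1: G0=1(const) G1=G0&G4=1&0=0 G2=NOT G4=NOT 0=1 G3=G2=0 G4=G2|G0=0|1=1 -> 10101
Step 2: G0=1(const) G1=G0&G4=1&1=1 G2=NOT G4=NOT 1=0 G3=G2=1 G4=G2|G0=1|1=1 -> 11011
Step 3: G0=1(const) G1=G0&G4=1&1=1 G2=NOT G4=NOT 1=0 G3=G2=0 G4=G2|G0=0|1=1 -> 11001
Step 4: G0=1(const) G1=G0&G4=1&1=1 G2=NOT G4=NOT 1=0 G3=G2=0 G4=G2|G0=0|1=1 -> 11001
Step 5: G0=1(const) G1=G0&G4=1&1=1 G2=NOT G4=NOT 1=0 G3=G2=0 G4=G2|G0=0|1=1 -> 11001
Step 6: G0=1(const) G1=G0&G4=1&1=1 G2=NOT G4=NOT 1=0 G3=G2=0 G4=G2|G0=0|1=1 -> 11001

11001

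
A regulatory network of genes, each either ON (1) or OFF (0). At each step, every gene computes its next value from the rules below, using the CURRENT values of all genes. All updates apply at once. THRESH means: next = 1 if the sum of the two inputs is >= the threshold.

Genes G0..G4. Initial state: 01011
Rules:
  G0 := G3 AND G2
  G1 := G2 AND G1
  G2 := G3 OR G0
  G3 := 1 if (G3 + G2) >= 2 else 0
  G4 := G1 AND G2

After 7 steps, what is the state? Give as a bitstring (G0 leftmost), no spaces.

Step 1: G0=G3&G2=1&0=0 G1=G2&G1=0&1=0 G2=G3|G0=1|0=1 G3=(1+0>=2)=0 G4=G1&G2=1&0=0 -> 00100
Step 2: G0=G3&G2=0&1=0 G1=G2&G1=1&0=0 G2=G3|G0=0|0=0 G3=(0+1>=2)=0 G4=G1&G2=0&1=0 -> 00000
Step 3: G0=G3&G2=0&0=0 G1=G2&G1=0&0=0 G2=G3|G0=0|0=0 G3=(0+0>=2)=0 G4=G1&G2=0&0=0 -> 00000
Step 4: G0=G3&G2=0&0=0 G1=G2&G1=0&0=0 G2=G3|G0=0|0=0 G3=(0+0>=2)=0 G4=G1&G2=0&0=0 -> 00000
Step 5: G0=G3&G2=0&0=0 G1=G2&G1=0&0=0 G2=G3|G0=0|0=0 G3=(0+0>=2)=0 G4=G1&G2=0&0=0 -> 00000
Step 6: G0=G3&G2=0&0=0 G1=G2&G1=0&0=0 G2=G3|G0=0|0=0 G3=(0+0>=2)=0 G4=G1&G2=0&0=0 -> 00000
Step 7: G0=G3&G2=0&0=0 G1=G2&G1=0&0=0 G2=G3|G0=0|0=0 G3=(0+0>=2)=0 G4=G1&G2=0&0=0 -> 00000

00000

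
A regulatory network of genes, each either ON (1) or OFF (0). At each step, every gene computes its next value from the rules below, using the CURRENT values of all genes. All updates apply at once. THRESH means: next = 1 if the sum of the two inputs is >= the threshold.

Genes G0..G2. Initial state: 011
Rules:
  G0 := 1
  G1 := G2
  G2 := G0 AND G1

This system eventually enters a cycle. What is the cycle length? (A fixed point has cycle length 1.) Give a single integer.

Step 0: 011
Step 1: G0=1(const) G1=G2=1 G2=G0&G1=0&1=0 -> 110
Step 2: G0=1(const) G1=G2=0 G2=G0&G1=1&1=1 -> 101
Step 3: G0=1(const) G1=G2=1 G2=G0&G1=1&0=0 -> 110
State from step 3 equals state from step 1 -> cycle length 2

Answer: 2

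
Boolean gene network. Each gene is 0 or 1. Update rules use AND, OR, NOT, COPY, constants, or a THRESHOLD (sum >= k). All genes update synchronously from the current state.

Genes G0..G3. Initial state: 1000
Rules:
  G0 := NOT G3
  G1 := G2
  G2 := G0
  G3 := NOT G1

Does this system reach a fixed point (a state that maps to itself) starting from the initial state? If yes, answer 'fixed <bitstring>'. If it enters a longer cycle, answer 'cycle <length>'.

Answer: cycle 4

Derivation:
Step 0: 1000
Step 1: G0=NOT G3=NOT 0=1 G1=G2=0 G2=G0=1 G3=NOT G1=NOT 0=1 -> 1011
Step 2: G0=NOT G3=NOT 1=0 G1=G2=1 G2=G0=1 G3=NOT G1=NOT 0=1 -> 0111
Step 3: G0=NOT G3=NOT 1=0 G1=G2=1 G2=G0=0 G3=NOT G1=NOT 1=0 -> 0100
Step 4: G0=NOT G3=NOT 0=1 G1=G2=0 G2=G0=0 G3=NOT G1=NOT 1=0 -> 1000
Cycle of length 4 starting at step 0 -> no fixed point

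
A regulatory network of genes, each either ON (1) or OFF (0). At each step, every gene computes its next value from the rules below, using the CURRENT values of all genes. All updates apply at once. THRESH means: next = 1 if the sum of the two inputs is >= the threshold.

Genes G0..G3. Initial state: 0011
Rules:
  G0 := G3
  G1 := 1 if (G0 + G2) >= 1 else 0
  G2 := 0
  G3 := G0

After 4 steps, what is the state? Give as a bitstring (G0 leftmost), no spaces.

Step 1: G0=G3=1 G1=(0+1>=1)=1 G2=0(const) G3=G0=0 -> 1100
Step 2: G0=G3=0 G1=(1+0>=1)=1 G2=0(const) G3=G0=1 -> 0101
Step 3: G0=G3=1 G1=(0+0>=1)=0 G2=0(const) G3=G0=0 -> 1000
Step 4: G0=G3=0 G1=(1+0>=1)=1 G2=0(const) G3=G0=1 -> 0101

0101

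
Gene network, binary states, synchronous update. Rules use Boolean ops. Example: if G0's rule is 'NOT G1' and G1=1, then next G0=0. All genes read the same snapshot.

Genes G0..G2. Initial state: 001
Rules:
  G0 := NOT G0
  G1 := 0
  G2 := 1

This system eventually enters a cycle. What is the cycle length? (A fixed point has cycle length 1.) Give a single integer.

Step 0: 001
Step 1: G0=NOT G0=NOT 0=1 G1=0(const) G2=1(const) -> 101
Step 2: G0=NOT G0=NOT 1=0 G1=0(const) G2=1(const) -> 001
State from step 2 equals state from step 0 -> cycle length 2

Answer: 2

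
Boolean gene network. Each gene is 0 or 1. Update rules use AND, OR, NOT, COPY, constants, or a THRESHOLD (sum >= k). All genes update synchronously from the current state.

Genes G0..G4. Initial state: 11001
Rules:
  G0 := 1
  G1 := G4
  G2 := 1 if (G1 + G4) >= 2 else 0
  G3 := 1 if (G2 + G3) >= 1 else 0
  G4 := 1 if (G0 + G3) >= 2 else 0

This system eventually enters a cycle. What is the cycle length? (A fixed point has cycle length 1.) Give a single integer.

Answer: 1

Derivation:
Step 0: 11001
Step 1: G0=1(const) G1=G4=1 G2=(1+1>=2)=1 G3=(0+0>=1)=0 G4=(1+0>=2)=0 -> 11100
Step 2: G0=1(const) G1=G4=0 G2=(1+0>=2)=0 G3=(1+0>=1)=1 G4=(1+0>=2)=0 -> 10010
Step 3: G0=1(const) G1=G4=0 G2=(0+0>=2)=0 G3=(0+1>=1)=1 G4=(1+1>=2)=1 -> 10011
Step 4: G0=1(const) G1=G4=1 G2=(0+1>=2)=0 G3=(0+1>=1)=1 G4=(1+1>=2)=1 -> 11011
Step 5: G0=1(const) G1=G4=1 G2=(1+1>=2)=1 G3=(0+1>=1)=1 G4=(1+1>=2)=1 -> 11111
Step 6: G0=1(const) G1=G4=1 G2=(1+1>=2)=1 G3=(1+1>=1)=1 G4=(1+1>=2)=1 -> 11111
State from step 6 equals state from step 5 -> cycle length 1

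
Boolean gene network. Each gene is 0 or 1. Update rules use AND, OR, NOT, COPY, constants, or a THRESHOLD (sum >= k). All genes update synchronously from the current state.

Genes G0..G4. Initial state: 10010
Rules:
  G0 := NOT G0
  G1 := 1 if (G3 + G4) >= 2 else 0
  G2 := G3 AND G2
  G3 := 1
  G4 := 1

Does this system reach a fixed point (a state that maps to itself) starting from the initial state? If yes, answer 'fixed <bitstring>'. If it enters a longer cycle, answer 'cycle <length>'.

Step 0: 10010
Step 1: G0=NOT G0=NOT 1=0 G1=(1+0>=2)=0 G2=G3&G2=1&0=0 G3=1(const) G4=1(const) -> 00011
Step 2: G0=NOT G0=NOT 0=1 G1=(1+1>=2)=1 G2=G3&G2=1&0=0 G3=1(const) G4=1(const) -> 11011
Step 3: G0=NOT G0=NOT 1=0 G1=(1+1>=2)=1 G2=G3&G2=1&0=0 G3=1(const) G4=1(const) -> 01011
Step 4: G0=NOT G0=NOT 0=1 G1=(1+1>=2)=1 G2=G3&G2=1&0=0 G3=1(const) G4=1(const) -> 11011
Cycle of length 2 starting at step 2 -> no fixed point

Answer: cycle 2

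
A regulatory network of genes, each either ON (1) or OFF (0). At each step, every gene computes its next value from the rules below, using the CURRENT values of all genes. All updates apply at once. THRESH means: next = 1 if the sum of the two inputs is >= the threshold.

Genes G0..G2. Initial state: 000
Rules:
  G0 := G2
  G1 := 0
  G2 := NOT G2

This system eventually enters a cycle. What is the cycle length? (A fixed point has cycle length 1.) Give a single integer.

Step 0: 000
Step 1: G0=G2=0 G1=0(const) G2=NOT G2=NOT 0=1 -> 001
Step 2: G0=G2=1 G1=0(const) G2=NOT G2=NOT 1=0 -> 100
Step 3: G0=G2=0 G1=0(const) G2=NOT G2=NOT 0=1 -> 001
State from step 3 equals state from step 1 -> cycle length 2

Answer: 2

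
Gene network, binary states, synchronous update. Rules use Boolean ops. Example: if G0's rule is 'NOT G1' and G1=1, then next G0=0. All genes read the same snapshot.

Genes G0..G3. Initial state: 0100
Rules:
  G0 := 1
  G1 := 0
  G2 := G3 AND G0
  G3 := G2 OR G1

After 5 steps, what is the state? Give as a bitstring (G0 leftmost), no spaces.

Step 1: G0=1(const) G1=0(const) G2=G3&G0=0&0=0 G3=G2|G1=0|1=1 -> 1001
Step 2: G0=1(const) G1=0(const) G2=G3&G0=1&1=1 G3=G2|G1=0|0=0 -> 1010
Step 3: G0=1(const) G1=0(const) G2=G3&G0=0&1=0 G3=G2|G1=1|0=1 -> 1001
Step 4: G0=1(const) G1=0(const) G2=G3&G0=1&1=1 G3=G2|G1=0|0=0 -> 1010
Step 5: G0=1(const) G1=0(const) G2=G3&G0=0&1=0 G3=G2|G1=1|0=1 -> 1001

1001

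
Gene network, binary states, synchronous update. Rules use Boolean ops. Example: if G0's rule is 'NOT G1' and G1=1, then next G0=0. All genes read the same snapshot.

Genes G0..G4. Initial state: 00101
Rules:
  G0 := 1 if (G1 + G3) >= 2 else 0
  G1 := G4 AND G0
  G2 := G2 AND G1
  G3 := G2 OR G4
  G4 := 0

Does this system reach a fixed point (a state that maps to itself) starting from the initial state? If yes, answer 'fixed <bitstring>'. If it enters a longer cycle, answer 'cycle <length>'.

Step 0: 00101
Step 1: G0=(0+0>=2)=0 G1=G4&G0=1&0=0 G2=G2&G1=1&0=0 G3=G2|G4=1|1=1 G4=0(const) -> 00010
Step 2: G0=(0+1>=2)=0 G1=G4&G0=0&0=0 G2=G2&G1=0&0=0 G3=G2|G4=0|0=0 G4=0(const) -> 00000
Step 3: G0=(0+0>=2)=0 G1=G4&G0=0&0=0 G2=G2&G1=0&0=0 G3=G2|G4=0|0=0 G4=0(const) -> 00000
Fixed point reached at step 2: 00000

Answer: fixed 00000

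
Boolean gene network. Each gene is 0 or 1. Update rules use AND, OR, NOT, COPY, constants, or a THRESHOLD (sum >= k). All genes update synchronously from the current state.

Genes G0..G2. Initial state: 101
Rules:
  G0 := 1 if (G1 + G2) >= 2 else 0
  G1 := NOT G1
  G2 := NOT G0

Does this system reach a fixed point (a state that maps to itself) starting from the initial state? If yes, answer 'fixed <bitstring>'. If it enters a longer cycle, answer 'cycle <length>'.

Answer: cycle 4

Derivation:
Step 0: 101
Step 1: G0=(0+1>=2)=0 G1=NOT G1=NOT 0=1 G2=NOT G0=NOT 1=0 -> 010
Step 2: G0=(1+0>=2)=0 G1=NOT G1=NOT 1=0 G2=NOT G0=NOT 0=1 -> 001
Step 3: G0=(0+1>=2)=0 G1=NOT G1=NOT 0=1 G2=NOT G0=NOT 0=1 -> 011
Step 4: G0=(1+1>=2)=1 G1=NOT G1=NOT 1=0 G2=NOT G0=NOT 0=1 -> 101
Cycle of length 4 starting at step 0 -> no fixed point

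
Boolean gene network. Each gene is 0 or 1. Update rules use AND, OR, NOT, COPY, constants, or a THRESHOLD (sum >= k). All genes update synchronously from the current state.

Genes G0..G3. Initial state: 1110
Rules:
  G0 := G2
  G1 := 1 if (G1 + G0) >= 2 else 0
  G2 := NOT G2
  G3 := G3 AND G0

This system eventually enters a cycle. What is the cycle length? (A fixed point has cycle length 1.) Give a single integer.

Step 0: 1110
Step 1: G0=G2=1 G1=(1+1>=2)=1 G2=NOT G2=NOT 1=0 G3=G3&G0=0&1=0 -> 1100
Step 2: G0=G2=0 G1=(1+1>=2)=1 G2=NOT G2=NOT 0=1 G3=G3&G0=0&1=0 -> 0110
Step 3: G0=G2=1 G1=(1+0>=2)=0 G2=NOT G2=NOT 1=0 G3=G3&G0=0&0=0 -> 1000
Step 4: G0=G2=0 G1=(0+1>=2)=0 G2=NOT G2=NOT 0=1 G3=G3&G0=0&1=0 -> 0010
Step 5: G0=G2=1 G1=(0+0>=2)=0 G2=NOT G2=NOT 1=0 G3=G3&G0=0&0=0 -> 1000
State from step 5 equals state from step 3 -> cycle length 2

Answer: 2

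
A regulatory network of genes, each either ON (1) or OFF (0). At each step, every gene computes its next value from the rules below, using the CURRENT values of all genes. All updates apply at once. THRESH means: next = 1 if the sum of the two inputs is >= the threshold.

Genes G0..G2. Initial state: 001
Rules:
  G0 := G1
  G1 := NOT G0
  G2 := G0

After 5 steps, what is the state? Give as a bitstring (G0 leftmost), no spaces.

Step 1: G0=G1=0 G1=NOT G0=NOT 0=1 G2=G0=0 -> 010
Step 2: G0=G1=1 G1=NOT G0=NOT 0=1 G2=G0=0 -> 110
Step 3: G0=G1=1 G1=NOT G0=NOT 1=0 G2=G0=1 -> 101
Step 4: G0=G1=0 G1=NOT G0=NOT 1=0 G2=G0=1 -> 001
Step 5: G0=G1=0 G1=NOT G0=NOT 0=1 G2=G0=0 -> 010

010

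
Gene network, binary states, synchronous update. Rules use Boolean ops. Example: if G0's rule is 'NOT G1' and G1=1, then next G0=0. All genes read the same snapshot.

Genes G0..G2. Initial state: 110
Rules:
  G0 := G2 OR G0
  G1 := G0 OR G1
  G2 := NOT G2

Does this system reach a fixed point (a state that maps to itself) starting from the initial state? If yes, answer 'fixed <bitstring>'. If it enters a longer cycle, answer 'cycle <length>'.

Answer: cycle 2

Derivation:
Step 0: 110
Step 1: G0=G2|G0=0|1=1 G1=G0|G1=1|1=1 G2=NOT G2=NOT 0=1 -> 111
Step 2: G0=G2|G0=1|1=1 G1=G0|G1=1|1=1 G2=NOT G2=NOT 1=0 -> 110
Cycle of length 2 starting at step 0 -> no fixed point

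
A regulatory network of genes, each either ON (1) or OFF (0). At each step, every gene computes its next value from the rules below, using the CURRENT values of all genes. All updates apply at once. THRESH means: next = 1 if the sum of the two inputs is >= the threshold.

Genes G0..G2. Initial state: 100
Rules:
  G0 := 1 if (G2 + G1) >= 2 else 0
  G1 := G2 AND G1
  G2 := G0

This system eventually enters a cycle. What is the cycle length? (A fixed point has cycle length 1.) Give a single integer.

Answer: 1

Derivation:
Step 0: 100
Step 1: G0=(0+0>=2)=0 G1=G2&G1=0&0=0 G2=G0=1 -> 001
Step 2: G0=(1+0>=2)=0 G1=G2&G1=1&0=0 G2=G0=0 -> 000
Step 3: G0=(0+0>=2)=0 G1=G2&G1=0&0=0 G2=G0=0 -> 000
State from step 3 equals state from step 2 -> cycle length 1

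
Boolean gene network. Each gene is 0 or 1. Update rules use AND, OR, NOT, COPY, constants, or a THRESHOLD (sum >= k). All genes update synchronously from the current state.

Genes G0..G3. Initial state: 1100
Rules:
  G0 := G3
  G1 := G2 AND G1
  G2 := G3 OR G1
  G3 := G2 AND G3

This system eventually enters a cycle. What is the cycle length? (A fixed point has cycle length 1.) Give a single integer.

Answer: 1

Derivation:
Step 0: 1100
Step 1: G0=G3=0 G1=G2&G1=0&1=0 G2=G3|G1=0|1=1 G3=G2&G3=0&0=0 -> 0010
Step 2: G0=G3=0 G1=G2&G1=1&0=0 G2=G3|G1=0|0=0 G3=G2&G3=1&0=0 -> 0000
Step 3: G0=G3=0 G1=G2&G1=0&0=0 G2=G3|G1=0|0=0 G3=G2&G3=0&0=0 -> 0000
State from step 3 equals state from step 2 -> cycle length 1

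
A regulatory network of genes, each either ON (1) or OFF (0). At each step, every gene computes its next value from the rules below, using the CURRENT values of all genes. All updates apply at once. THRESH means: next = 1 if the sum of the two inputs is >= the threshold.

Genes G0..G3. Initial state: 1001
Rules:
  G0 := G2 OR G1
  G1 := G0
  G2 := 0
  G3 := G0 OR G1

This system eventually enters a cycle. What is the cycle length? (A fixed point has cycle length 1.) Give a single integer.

Step 0: 1001
Step 1: G0=G2|G1=0|0=0 G1=G0=1 G2=0(const) G3=G0|G1=1|0=1 -> 0101
Step 2: G0=G2|G1=0|1=1 G1=G0=0 G2=0(const) G3=G0|G1=0|1=1 -> 1001
State from step 2 equals state from step 0 -> cycle length 2

Answer: 2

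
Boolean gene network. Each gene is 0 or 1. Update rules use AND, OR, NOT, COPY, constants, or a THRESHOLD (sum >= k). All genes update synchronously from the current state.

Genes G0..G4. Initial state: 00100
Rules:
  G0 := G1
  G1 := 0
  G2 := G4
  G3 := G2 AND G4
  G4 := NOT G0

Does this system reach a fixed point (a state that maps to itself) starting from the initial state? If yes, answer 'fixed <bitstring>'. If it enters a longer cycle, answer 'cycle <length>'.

Answer: fixed 00111

Derivation:
Step 0: 00100
Step 1: G0=G1=0 G1=0(const) G2=G4=0 G3=G2&G4=1&0=0 G4=NOT G0=NOT 0=1 -> 00001
Step 2: G0=G1=0 G1=0(const) G2=G4=1 G3=G2&G4=0&1=0 G4=NOT G0=NOT 0=1 -> 00101
Step 3: G0=G1=0 G1=0(const) G2=G4=1 G3=G2&G4=1&1=1 G4=NOT G0=NOT 0=1 -> 00111
Step 4: G0=G1=0 G1=0(const) G2=G4=1 G3=G2&G4=1&1=1 G4=NOT G0=NOT 0=1 -> 00111
Fixed point reached at step 3: 00111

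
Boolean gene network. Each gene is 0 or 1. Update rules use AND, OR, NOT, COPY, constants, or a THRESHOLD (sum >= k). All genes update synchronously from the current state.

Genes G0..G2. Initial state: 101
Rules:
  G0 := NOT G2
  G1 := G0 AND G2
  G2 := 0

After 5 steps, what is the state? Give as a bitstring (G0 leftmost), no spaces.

Step 1: G0=NOT G2=NOT 1=0 G1=G0&G2=1&1=1 G2=0(const) -> 010
Step 2: G0=NOT G2=NOT 0=1 G1=G0&G2=0&0=0 G2=0(const) -> 100
Step 3: G0=NOT G2=NOT 0=1 G1=G0&G2=1&0=0 G2=0(const) -> 100
Step 4: G0=NOT G2=NOT 0=1 G1=G0&G2=1&0=0 G2=0(const) -> 100
Step 5: G0=NOT G2=NOT 0=1 G1=G0&G2=1&0=0 G2=0(const) -> 100

100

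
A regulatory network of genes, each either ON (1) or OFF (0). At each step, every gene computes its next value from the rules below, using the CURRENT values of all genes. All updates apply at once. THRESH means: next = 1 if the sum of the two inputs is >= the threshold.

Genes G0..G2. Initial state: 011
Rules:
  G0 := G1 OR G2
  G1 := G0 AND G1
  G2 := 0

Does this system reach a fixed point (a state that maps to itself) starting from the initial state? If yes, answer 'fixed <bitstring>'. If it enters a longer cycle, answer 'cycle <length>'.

Answer: fixed 000

Derivation:
Step 0: 011
Step 1: G0=G1|G2=1|1=1 G1=G0&G1=0&1=0 G2=0(const) -> 100
Step 2: G0=G1|G2=0|0=0 G1=G0&G1=1&0=0 G2=0(const) -> 000
Step 3: G0=G1|G2=0|0=0 G1=G0&G1=0&0=0 G2=0(const) -> 000
Fixed point reached at step 2: 000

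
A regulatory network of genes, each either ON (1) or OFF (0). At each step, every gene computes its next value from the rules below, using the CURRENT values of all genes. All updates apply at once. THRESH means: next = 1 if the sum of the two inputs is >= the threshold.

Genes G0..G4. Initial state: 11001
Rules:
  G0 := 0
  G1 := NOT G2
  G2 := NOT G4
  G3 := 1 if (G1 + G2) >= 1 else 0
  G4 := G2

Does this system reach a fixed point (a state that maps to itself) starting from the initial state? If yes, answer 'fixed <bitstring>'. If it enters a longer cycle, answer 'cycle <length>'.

Answer: cycle 4

Derivation:
Step 0: 11001
Step 1: G0=0(const) G1=NOT G2=NOT 0=1 G2=NOT G4=NOT 1=0 G3=(1+0>=1)=1 G4=G2=0 -> 01010
Step 2: G0=0(const) G1=NOT G2=NOT 0=1 G2=NOT G4=NOT 0=1 G3=(1+0>=1)=1 G4=G2=0 -> 01110
Step 3: G0=0(const) G1=NOT G2=NOT 1=0 G2=NOT G4=NOT 0=1 G3=(1+1>=1)=1 G4=G2=1 -> 00111
Step 4: G0=0(const) G1=NOT G2=NOT 1=0 G2=NOT G4=NOT 1=0 G3=(0+1>=1)=1 G4=G2=1 -> 00011
Step 5: G0=0(const) G1=NOT G2=NOT 0=1 G2=NOT G4=NOT 1=0 G3=(0+0>=1)=0 G4=G2=0 -> 01000
Step 6: G0=0(const) G1=NOT G2=NOT 0=1 G2=NOT G4=NOT 0=1 G3=(1+0>=1)=1 G4=G2=0 -> 01110
Cycle of length 4 starting at step 2 -> no fixed point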